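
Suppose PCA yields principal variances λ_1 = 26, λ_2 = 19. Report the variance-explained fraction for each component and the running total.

Step 1 — total variance = trace(Sigma) = Σ λ_i = 26 + 19 = 45.

Step 2 — fraction explained by component i = λ_i / Σ λ:
  PC1: 26/45 = 0.5778
  PC2: 19/45 = 0.4222

Step 3 — cumulative fraction after k components = (λ_1 + ... + λ_k) / Σ λ:
  k = 1: 26/45 = 0.5778
  k = 2: (26 + 19)/45 = 45/45 = 1

Summary (fraction, with percent):

explained: PC1 0.5778 (57.78%), PC2 0.4222 (42.22%);  cumulative: 0.5778, 1


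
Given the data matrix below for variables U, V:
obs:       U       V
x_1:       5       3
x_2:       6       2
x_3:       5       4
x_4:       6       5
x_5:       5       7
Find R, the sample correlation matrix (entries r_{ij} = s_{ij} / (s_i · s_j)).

Step 1 — column means:
  mean(U) = (5 + 6 + 5 + 6 + 5) / 5 = 27/5 = 5.4
  mean(V) = (3 + 2 + 4 + 5 + 7) / 5 = 21/5 = 4.2

Step 2 — sample variances and covariances s[i,j] = (1/(n-1)) · Σ_k (x_{k,i} - mean_i) · (x_{k,j} - mean_j), with n-1 = 4:
  s[U,U] = ((-0.4)·(-0.4) + (0.6)·(0.6) + (-0.4)·(-0.4) + (0.6)·(0.6) + (-0.4)·(-0.4)) / 4 = 1.2/4 = 0.3
  s[U,V] = ((-0.4)·(-1.2) + (0.6)·(-2.2) + (-0.4)·(-0.2) + (0.6)·(0.8) + (-0.4)·(2.8)) / 4 = -1.4/4 = -0.35
  s[V,V] = ((-1.2)·(-1.2) + (-2.2)·(-2.2) + (-0.2)·(-0.2) + (0.8)·(0.8) + (2.8)·(2.8)) / 4 = 14.8/4 = 3.7
  Sample standard deviations s_i = √(s[i,i]):
  s(U) = √(0.3) = 0.5477
  s(V) = √(3.7) = 1.9235

Step 3 — r_{ij} = s_{ij} / (s_i · s_j):
  r[U,U] = 1 (diagonal).
  r[U,V] = -0.35 / (0.5477 · 1.9235) = -0.35 / 1.0536 = -0.3322
  r[V,V] = 1 (diagonal).

R is symmetric with unit diagonal. Assembling:

R = [[1, -0.3322],
 [-0.3322, 1]]


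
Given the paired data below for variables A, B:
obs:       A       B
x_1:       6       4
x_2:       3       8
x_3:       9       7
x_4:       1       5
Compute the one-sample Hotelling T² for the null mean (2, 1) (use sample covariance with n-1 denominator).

Step 1 — sample mean vector:
  mean(A) = (6 + 3 + 9 + 1) / 4 = 19/4 = 4.75
  mean(B) = (4 + 8 + 7 + 5) / 4 = 24/4 = 6
  x̄ = (4.75, 6),  deviation x̄ - mu_0 = (4.75, 6) - (2, 1) = (2.75, 5).

Step 2 — sample covariance matrix, S[i,j] = (1/(n-1)) · Σ_k (x_{k,i} - mean_i) · (x_{k,j} - mean_j), divisor n-1 = 3:
  S[A,A] = ((1.25)·(1.25) + (-1.75)·(-1.75) + (4.25)·(4.25) + (-3.75)·(-3.75)) / 3 = 36.75/3 = 12.25
  S[A,B] = ((1.25)·(-2) + (-1.75)·(2) + (4.25)·(1) + (-3.75)·(-1)) / 3 = 2/3 = 0.6667
  S[B,B] = ((-2)·(-2) + (2)·(2) + (1)·(1) + (-1)·(-1)) / 3 = 10/3 = 3.3333
  S = [[12.25, 0.6667],
 [0.6667, 3.3333]].

Step 3 — invert S. det(S) = 12.25·3.3333 - (0.6667)² = 40.3889.
  S^{-1} = (1/det) · [[d, -b], [-b, a]] = [[0.0825, -0.0165],
 [-0.0165, 0.3033]].

Step 4 — quadratic form (x̄ - mu_0)^T · S^{-1} · (x̄ - mu_0):
  S^{-1} · (x̄ - mu_0) = (0.1444, 1.4711),
  (x̄ - mu_0)^T · [...] = (2.75)·(0.1444) + (5)·(1.4711) = 7.7528.

Step 5 — scale by n: T² = 4 · 7.7528 = 31.011.

T² ≈ 31.011


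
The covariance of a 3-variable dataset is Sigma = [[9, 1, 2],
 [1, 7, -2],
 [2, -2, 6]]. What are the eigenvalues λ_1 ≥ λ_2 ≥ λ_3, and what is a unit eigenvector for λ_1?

Step 1 — characteristic polynomial p(λ) = det(λI - Sigma) = λ³ - tr·λ² + c_1·λ - det, where tr = trace, c_1 = sum of the principal 2×2 minors, det = det(Sigma):
  tr = 9 + 7 + 6 = 22,
  c_1 = (9·7 - (1)²) + (9·6 - (2)²) + (7·6 - (-2)²) = 62 + 50 + 38 = 150,
  det = 9·(7·6 - (-2)²) - (1)·((1)·6 - (-2)·(2)) + (2)·((1)·(-2) - 7·(2)) = 9·(38) - (1)·(10) + (2)·(-16) = 300.
  So p(λ) = λ³ - 22λ² + 150λ - 300.
Step 2 — look for an integer root (rational root theorem: any rational root is an integer divisor of 300). Testing λ = 10:
  p(10) = 1000 - 2200 + 1500 - 300 = 0  ✓
  Dividing out (λ - 10): p(λ) = (λ - 10)(λ² - 12λ + 30).
Step 3 — remaining eigenvalues from the quadratic λ² - 12λ + 30 = 0:
  Δ = 12² - 4·30 = 144 - 120 = 24,  λ = (12 ± √24)/2 = (12 ± 4.899)/2 ≈ 8.4495 or 3.5505.
  Sorted: λ_1 = 10,  λ_2 = 8.4495,  λ_3 = 3.5505  (check: sum = 22 = tr ✓).

Step 4 — unit eigenvector for λ_1 = 10: v spans the null space of (Sigma - λ_1 I), whose rows are
  r_1 = (-1, 1, 2),  r_2 = (1, -3, -2),  r_3 = (2, -2, -4).
  v is orthogonal to every row, so take v ∝ r_1 × r_2 = ((1)·(-2) - (2)·(-3), (2)·(1) - (-1)·(-2), (-1)·(-3) - (1)·(1)) = (4, 0, 2).
  Rescale (divide by 2): u = (2, 0, 1).
  ||u|| = √((2)² + (0)² + (1)²) = √(5) ≈ 2.2361,  v_1 = u/||u|| ≈ (0.8944, 0, 0.4472) (||v_1|| = 1).

λ_1 = 10,  λ_2 = 8.4495,  λ_3 = 3.5505;  v_1 ≈ (0.8944, 0, 0.4472)


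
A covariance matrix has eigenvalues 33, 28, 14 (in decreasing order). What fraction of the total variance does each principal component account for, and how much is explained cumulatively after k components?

Step 1 — total variance = trace(Sigma) = Σ λ_i = 33 + 28 + 14 = 75.

Step 2 — fraction explained by component i = λ_i / Σ λ:
  PC1: 33/75 = 0.44
  PC2: 28/75 = 0.3733
  PC3: 14/75 = 0.1867

Step 3 — cumulative fraction after k components = (λ_1 + ... + λ_k) / Σ λ:
  k = 1: 33/75 = 0.44
  k = 2: (33 + 28)/75 = 61/75 = 0.8133
  k = 3: (33 + 28 + 14)/75 = 75/75 = 1

Summary (fraction, with percent):

explained: PC1 0.44 (44%), PC2 0.3733 (37.33%), PC3 0.1867 (18.67%);  cumulative: 0.44, 0.8133, 1


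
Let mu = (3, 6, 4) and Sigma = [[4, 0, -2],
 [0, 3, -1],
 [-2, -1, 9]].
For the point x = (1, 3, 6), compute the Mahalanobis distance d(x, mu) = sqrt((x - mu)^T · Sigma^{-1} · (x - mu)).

Step 1 — centre the observation: (x - mu) = (-2, -3, 2).

Step 2 — invert Sigma (cofactor / det for 3×3, or solve directly):
  Sigma^{-1} = [[0.2826, 0.0217, 0.0652],
 [0.0217, 0.3478, 0.0435],
 [0.0652, 0.0435, 0.1304]].

Step 3 — form the quadratic (x - mu)^T · Sigma^{-1} · (x - mu):
  Sigma^{-1} · (x - mu) = (-0.5, -1, 0).
  (x - mu)^T · [Sigma^{-1} · (x - mu)] = (-2)·(-0.5) + (-3)·(-1) + (2)·(0) = 4.

Step 4 — take square root: d = √(4) ≈ 2.

d(x, mu) = √(4) ≈ 2


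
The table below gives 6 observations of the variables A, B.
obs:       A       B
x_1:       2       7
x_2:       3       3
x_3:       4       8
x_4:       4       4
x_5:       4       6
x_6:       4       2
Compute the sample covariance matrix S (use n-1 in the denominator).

Step 1 — column means:
  mean(A) = (2 + 3 + 4 + 4 + 4 + 4) / 6 = 21/6 = 3.5
  mean(B) = (7 + 3 + 8 + 4 + 6 + 2) / 6 = 30/6 = 5

Step 2 — sample covariance S[i,j] = (1/(n-1)) · Σ_k (x_{k,i} - mean_i) · (x_{k,j} - mean_j), with n-1 = 5.
  S[A,A] = ((-1.5)·(-1.5) + (-0.5)·(-0.5) + (0.5)·(0.5) + (0.5)·(0.5) + (0.5)·(0.5) + (0.5)·(0.5)) / 5 = 3.5/5 = 0.7
  S[A,B] = ((-1.5)·(2) + (-0.5)·(-2) + (0.5)·(3) + (0.5)·(-1) + (0.5)·(1) + (0.5)·(-3)) / 5 = -2/5 = -0.4
  S[B,B] = ((2)·(2) + (-2)·(-2) + (3)·(3) + (-1)·(-1) + (1)·(1) + (-3)·(-3)) / 5 = 28/5 = 5.6

S is symmetric (S[j,i] = S[i,j]). Assembling:

S = [[0.7, -0.4],
 [-0.4, 5.6]]


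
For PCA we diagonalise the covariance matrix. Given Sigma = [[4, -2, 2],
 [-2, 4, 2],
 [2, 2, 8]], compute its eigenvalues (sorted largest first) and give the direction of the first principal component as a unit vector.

Step 1 — characteristic polynomial p(λ) = det(λI - Sigma) = λ³ - tr·λ² + c_1·λ - det, where tr = trace, c_1 = sum of the principal 2×2 minors, det = det(Sigma):
  tr = 4 + 4 + 8 = 16,
  c_1 = (4·4 - (-2)²) + (4·8 - (2)²) + (4·8 - (2)²) = 12 + 28 + 28 = 68,
  det = 4·(4·8 - (2)²) - (-2)·((-2)·8 - (2)·(2)) + (2)·((-2)·(2) - 4·(2)) = 4·(28) - (-2)·(-20) + (2)·(-12) = 48.
  So p(λ) = λ³ - 16λ² + 68λ - 48.
Step 2 — look for an integer root (rational root theorem: any rational root is an integer divisor of 48). Testing λ = 6:
  p(6) = 216 - 576 + 408 - 48 = 0  ✓
  Dividing out (λ - 6): p(λ) = (λ - 6)(λ² - 10λ + 8).
Step 3 — remaining eigenvalues from the quadratic λ² - 10λ + 8 = 0:
  Δ = 10² - 4·8 = 100 - 32 = 68,  λ = (10 ± √68)/2 = (10 ± 8.2462)/2 ≈ 9.1231 or 0.8769.
  Sorted: λ_1 = 9.1231,  λ_2 = 6,  λ_3 = 0.8769  (check: sum = 16 = tr ✓).

Step 4 — unit eigenvector for λ_1 ≈ 9.1231: v spans the null space of (Sigma - λ_1 I), whose rows are
  r_1 = (-5.1231, -2, 2),  r_2 = (-2, -5.1231, 2),  r_3 = (2, 2, -1.1231).
  v is orthogonal to every row, so take v ∝ r_1 × r_2 = ((-2)·(2) - (2)·(-5.1231), (2)·(-2) - (-5.1231)·(2), (-5.1231)·(-5.1231) - (-2)·(-2)) ≈ (6.2462, 6.2462, 22.2462).
  Let u = (6.2462, 6.2462, 22.2462).
  ||u|| = √((6.2462)² + (6.2462)² + (22.2462)²) = √(572.9242) ≈ 23.9358,  v_1 = u/||u|| ≈ (0.261, 0.261, 0.9294) (||v_1|| = 1).

λ_1 = 9.1231,  λ_2 = 6,  λ_3 = 0.8769;  v_1 ≈ (0.261, 0.261, 0.9294)


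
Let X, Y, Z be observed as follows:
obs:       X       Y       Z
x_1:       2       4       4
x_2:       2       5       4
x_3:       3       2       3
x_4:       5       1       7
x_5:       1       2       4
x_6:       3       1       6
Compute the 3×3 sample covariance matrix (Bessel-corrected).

Step 1 — column means:
  mean(X) = (2 + 2 + 3 + 5 + 1 + 3) / 6 = 16/6 = 2.6667
  mean(Y) = (4 + 5 + 2 + 1 + 2 + 1) / 6 = 15/6 = 2.5
  mean(Z) = (4 + 4 + 3 + 7 + 4 + 6) / 6 = 28/6 = 4.6667

Step 2 — sample covariance S[i,j] = (1/(n-1)) · Σ_k (x_{k,i} - mean_i) · (x_{k,j} - mean_j), with n-1 = 5.
  S[X,X] = ((-0.6667)·(-0.6667) + (-0.6667)·(-0.6667) + (0.3333)·(0.3333) + (2.3333)·(2.3333) + (-1.6667)·(-1.6667) + (0.3333)·(0.3333)) / 5 = 9.3333/5 = 1.8667
  S[X,Y] = ((-0.6667)·(1.5) + (-0.6667)·(2.5) + (0.3333)·(-0.5) + (2.3333)·(-1.5) + (-1.6667)·(-0.5) + (0.3333)·(-1.5)) / 5 = -6/5 = -1.2
  S[X,Z] = ((-0.6667)·(-0.6667) + (-0.6667)·(-0.6667) + (0.3333)·(-1.6667) + (2.3333)·(2.3333) + (-1.6667)·(-0.6667) + (0.3333)·(1.3333)) / 5 = 7.3333/5 = 1.4667
  S[Y,Y] = ((1.5)·(1.5) + (2.5)·(2.5) + (-0.5)·(-0.5) + (-1.5)·(-1.5) + (-0.5)·(-0.5) + (-1.5)·(-1.5)) / 5 = 13.5/5 = 2.7
  S[Y,Z] = ((1.5)·(-0.6667) + (2.5)·(-0.6667) + (-0.5)·(-1.6667) + (-1.5)·(2.3333) + (-0.5)·(-0.6667) + (-1.5)·(1.3333)) / 5 = -7/5 = -1.4
  S[Z,Z] = ((-0.6667)·(-0.6667) + (-0.6667)·(-0.6667) + (-1.6667)·(-1.6667) + (2.3333)·(2.3333) + (-0.6667)·(-0.6667) + (1.3333)·(1.3333)) / 5 = 11.3333/5 = 2.2667

S is symmetric (S[j,i] = S[i,j]). Assembling:

S = [[1.8667, -1.2, 1.4667],
 [-1.2, 2.7, -1.4],
 [1.4667, -1.4, 2.2667]]


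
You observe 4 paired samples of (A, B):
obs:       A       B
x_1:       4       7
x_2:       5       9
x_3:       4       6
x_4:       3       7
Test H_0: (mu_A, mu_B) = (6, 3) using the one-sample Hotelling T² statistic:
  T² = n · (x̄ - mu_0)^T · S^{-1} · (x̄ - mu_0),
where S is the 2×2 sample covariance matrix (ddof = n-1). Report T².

Step 1 — sample mean vector:
  mean(A) = (4 + 5 + 4 + 3) / 4 = 16/4 = 4
  mean(B) = (7 + 9 + 6 + 7) / 4 = 29/4 = 7.25
  x̄ = (4, 7.25),  deviation x̄ - mu_0 = (4, 7.25) - (6, 3) = (-2, 4.25).

Step 2 — sample covariance matrix, S[i,j] = (1/(n-1)) · Σ_k (x_{k,i} - mean_i) · (x_{k,j} - mean_j), divisor n-1 = 3:
  S[A,A] = ((0)·(0) + (1)·(1) + (0)·(0) + (-1)·(-1)) / 3 = 2/3 = 0.6667
  S[A,B] = ((0)·(-0.25) + (1)·(1.75) + (0)·(-1.25) + (-1)·(-0.25)) / 3 = 2/3 = 0.6667
  S[B,B] = ((-0.25)·(-0.25) + (1.75)·(1.75) + (-1.25)·(-1.25) + (-0.25)·(-0.25)) / 3 = 4.75/3 = 1.5833
  S = [[0.6667, 0.6667],
 [0.6667, 1.5833]].

Step 3 — invert S. det(S) = 0.6667·1.5833 - (0.6667)² = 0.6111.
  S^{-1} = (1/det) · [[d, -b], [-b, a]] = [[2.5909, -1.0909],
 [-1.0909, 1.0909]].

Step 4 — quadratic form (x̄ - mu_0)^T · S^{-1} · (x̄ - mu_0):
  S^{-1} · (x̄ - mu_0) = (-9.8182, 6.8182),
  (x̄ - mu_0)^T · [...] = (-2)·(-9.8182) + (4.25)·(6.8182) = 48.6136.

Step 5 — scale by n: T² = 4 · 48.6136 = 194.4545.

T² ≈ 194.4545


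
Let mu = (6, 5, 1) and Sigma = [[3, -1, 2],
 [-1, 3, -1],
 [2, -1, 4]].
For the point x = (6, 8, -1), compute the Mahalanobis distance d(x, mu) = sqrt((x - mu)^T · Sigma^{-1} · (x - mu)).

Step 1 — centre the observation: (x - mu) = (0, 3, -2).

Step 2 — invert Sigma (cofactor / det for 3×3, or solve directly):
  Sigma^{-1} = [[0.5238, 0.0952, -0.2381],
 [0.0952, 0.381, 0.0476],
 [-0.2381, 0.0476, 0.381]].

Step 3 — form the quadratic (x - mu)^T · Sigma^{-1} · (x - mu):
  Sigma^{-1} · (x - mu) = (0.7619, 1.0476, -0.619).
  (x - mu)^T · [Sigma^{-1} · (x - mu)] = (0)·(0.7619) + (3)·(1.0476) + (-2)·(-0.619) = 4.381.

Step 4 — take square root: d = √(4.381) ≈ 2.0931.

d(x, mu) = √(4.381) ≈ 2.0931


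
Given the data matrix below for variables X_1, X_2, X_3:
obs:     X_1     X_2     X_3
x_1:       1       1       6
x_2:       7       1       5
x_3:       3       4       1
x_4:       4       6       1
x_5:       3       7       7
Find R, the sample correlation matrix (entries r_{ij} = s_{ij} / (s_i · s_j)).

Step 1 — column means:
  mean(X_1) = (1 + 7 + 3 + 4 + 3) / 5 = 18/5 = 3.6
  mean(X_2) = (1 + 1 + 4 + 6 + 7) / 5 = 19/5 = 3.8
  mean(X_3) = (6 + 5 + 1 + 1 + 7) / 5 = 20/5 = 4

Step 2 — sample variances and covariances s[i,j] = (1/(n-1)) · Σ_k (x_{k,i} - mean_i) · (x_{k,j} - mean_j), with n-1 = 4:
  s[X_1,X_1] = ((-2.6)·(-2.6) + (3.4)·(3.4) + (-0.6)·(-0.6) + (0.4)·(0.4) + (-0.6)·(-0.6)) / 4 = 19.2/4 = 4.8
  s[X_1,X_2] = ((-2.6)·(-2.8) + (3.4)·(-2.8) + (-0.6)·(0.2) + (0.4)·(2.2) + (-0.6)·(3.2)) / 4 = -3.4/4 = -0.85
  s[X_1,X_3] = ((-2.6)·(2) + (3.4)·(1) + (-0.6)·(-3) + (0.4)·(-3) + (-0.6)·(3)) / 4 = -3/4 = -0.75
  s[X_2,X_2] = ((-2.8)·(-2.8) + (-2.8)·(-2.8) + (0.2)·(0.2) + (2.2)·(2.2) + (3.2)·(3.2)) / 4 = 30.8/4 = 7.7
  s[X_2,X_3] = ((-2.8)·(2) + (-2.8)·(1) + (0.2)·(-3) + (2.2)·(-3) + (3.2)·(3)) / 4 = -6/4 = -1.5
  s[X_3,X_3] = ((2)·(2) + (1)·(1) + (-3)·(-3) + (-3)·(-3) + (3)·(3)) / 4 = 32/4 = 8
  Sample standard deviations s_i = √(s[i,i]):
  s(X_1) = √(4.8) = 2.1909
  s(X_2) = √(7.7) = 2.7749
  s(X_3) = √(8) = 2.8284

Step 3 — r_{ij} = s_{ij} / (s_i · s_j):
  r[X_1,X_1] = 1 (diagonal).
  r[X_1,X_2] = -0.85 / (2.1909 · 2.7749) = -0.85 / 6.0795 = -0.1398
  r[X_1,X_3] = -0.75 / (2.1909 · 2.8284) = -0.75 / 6.1968 = -0.121
  r[X_2,X_2] = 1 (diagonal).
  r[X_2,X_3] = -1.5 / (2.7749 · 2.8284) = -1.5 / 7.8486 = -0.1911
  r[X_3,X_3] = 1 (diagonal).

R is symmetric with unit diagonal. Assembling:

R = [[1, -0.1398, -0.121],
 [-0.1398, 1, -0.1911],
 [-0.121, -0.1911, 1]]


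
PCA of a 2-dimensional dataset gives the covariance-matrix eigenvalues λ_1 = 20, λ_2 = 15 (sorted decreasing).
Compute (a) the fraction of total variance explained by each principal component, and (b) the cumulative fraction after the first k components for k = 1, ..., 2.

Step 1 — total variance = trace(Sigma) = Σ λ_i = 20 + 15 = 35.

Step 2 — fraction explained by component i = λ_i / Σ λ:
  PC1: 20/35 = 0.5714
  PC2: 15/35 = 0.4286

Step 3 — cumulative fraction after k components = (λ_1 + ... + λ_k) / Σ λ:
  k = 1: 20/35 = 0.5714
  k = 2: (20 + 15)/35 = 35/35 = 1

Summary (fraction, with percent):

explained: PC1 0.5714 (57.14%), PC2 0.4286 (42.86%);  cumulative: 0.5714, 1


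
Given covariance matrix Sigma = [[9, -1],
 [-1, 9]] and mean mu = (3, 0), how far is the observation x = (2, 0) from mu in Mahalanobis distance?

Step 1 — centre the observation: (x - mu) = (-1, 0).

Step 2 — invert Sigma. det(Sigma) = 9·9 - (-1)² = 80.
  Sigma^{-1} = (1/det) · [[d, -b], [-b, a]] = [[0.1125, 0.0125],
 [0.0125, 0.1125]].

Step 3 — form the quadratic (x - mu)^T · Sigma^{-1} · (x - mu):
  Sigma^{-1} · (x - mu) = (-0.1125, -0.0125).
  (x - mu)^T · [Sigma^{-1} · (x - mu)] = (-1)·(-0.1125) + (0)·(-0.0125) = 0.1125.

Step 4 — take square root: d = √(0.1125) ≈ 0.3354.

d(x, mu) = √(0.1125) ≈ 0.3354


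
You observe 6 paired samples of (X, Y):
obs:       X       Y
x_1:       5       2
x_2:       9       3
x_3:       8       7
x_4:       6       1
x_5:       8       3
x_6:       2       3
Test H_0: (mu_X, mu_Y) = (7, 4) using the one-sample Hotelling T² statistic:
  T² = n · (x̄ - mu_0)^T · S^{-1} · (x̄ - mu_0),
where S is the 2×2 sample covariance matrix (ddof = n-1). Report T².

Step 1 — sample mean vector:
  mean(X) = (5 + 9 + 8 + 6 + 8 + 2) / 6 = 38/6 = 6.3333
  mean(Y) = (2 + 3 + 7 + 1 + 3 + 3) / 6 = 19/6 = 3.1667
  x̄ = (6.3333, 3.1667),  deviation x̄ - mu_0 = (6.3333, 3.1667) - (7, 4) = (-0.6667, -0.8333).

Step 2 — sample covariance matrix, S[i,j] = (1/(n-1)) · Σ_k (x_{k,i} - mean_i) · (x_{k,j} - mean_j), divisor n-1 = 5:
  S[X,X] = ((-1.3333)·(-1.3333) + (2.6667)·(2.6667) + (1.6667)·(1.6667) + (-0.3333)·(-0.3333) + (1.6667)·(1.6667) + (-4.3333)·(-4.3333)) / 5 = 33.3333/5 = 6.6667
  S[X,Y] = ((-1.3333)·(-1.1667) + (2.6667)·(-0.1667) + (1.6667)·(3.8333) + (-0.3333)·(-2.1667) + (1.6667)·(-0.1667) + (-4.3333)·(-0.1667)) / 5 = 8.6667/5 = 1.7333
  S[Y,Y] = ((-1.1667)·(-1.1667) + (-0.1667)·(-0.1667) + (3.8333)·(3.8333) + (-2.1667)·(-2.1667) + (-0.1667)·(-0.1667) + (-0.1667)·(-0.1667)) / 5 = 20.8333/5 = 4.1667
  S = [[6.6667, 1.7333],
 [1.7333, 4.1667]].

Step 3 — invert S. det(S) = 6.6667·4.1667 - (1.7333)² = 24.7733.
  S^{-1} = (1/det) · [[d, -b], [-b, a]] = [[0.1682, -0.07],
 [-0.07, 0.2691]].

Step 4 — quadratic form (x̄ - mu_0)^T · S^{-1} · (x̄ - mu_0):
  S^{-1} · (x̄ - mu_0) = (-0.0538, -0.1776),
  (x̄ - mu_0)^T · [...] = (-0.6667)·(-0.0538) + (-0.8333)·(-0.1776) = 0.1839.

Step 5 — scale by n: T² = 6 · 0.1839 = 1.1033.

T² ≈ 1.1033


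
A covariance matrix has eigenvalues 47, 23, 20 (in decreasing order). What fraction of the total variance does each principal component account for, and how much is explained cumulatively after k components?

Step 1 — total variance = trace(Sigma) = Σ λ_i = 47 + 23 + 20 = 90.

Step 2 — fraction explained by component i = λ_i / Σ λ:
  PC1: 47/90 = 0.5222
  PC2: 23/90 = 0.2556
  PC3: 20/90 = 0.2222

Step 3 — cumulative fraction after k components = (λ_1 + ... + λ_k) / Σ λ:
  k = 1: 47/90 = 0.5222
  k = 2: (47 + 23)/90 = 70/90 = 0.7778
  k = 3: (47 + 23 + 20)/90 = 90/90 = 1

Summary (fraction, with percent):

explained: PC1 0.5222 (52.22%), PC2 0.2556 (25.56%), PC3 0.2222 (22.22%);  cumulative: 0.5222, 0.7778, 1


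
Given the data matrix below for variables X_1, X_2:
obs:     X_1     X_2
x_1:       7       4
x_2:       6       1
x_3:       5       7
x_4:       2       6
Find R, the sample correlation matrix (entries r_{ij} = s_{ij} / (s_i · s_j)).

Step 1 — column means:
  mean(X_1) = (7 + 6 + 5 + 2) / 4 = 20/4 = 5
  mean(X_2) = (4 + 1 + 7 + 6) / 4 = 18/4 = 4.5

Step 2 — sample variances and covariances s[i,j] = (1/(n-1)) · Σ_k (x_{k,i} - mean_i) · (x_{k,j} - mean_j), with n-1 = 3:
  s[X_1,X_1] = ((2)·(2) + (1)·(1) + (0)·(0) + (-3)·(-3)) / 3 = 14/3 = 4.6667
  s[X_1,X_2] = ((2)·(-0.5) + (1)·(-3.5) + (0)·(2.5) + (-3)·(1.5)) / 3 = -9/3 = -3
  s[X_2,X_2] = ((-0.5)·(-0.5) + (-3.5)·(-3.5) + (2.5)·(2.5) + (1.5)·(1.5)) / 3 = 21/3 = 7
  Sample standard deviations s_i = √(s[i,i]):
  s(X_1) = √(4.6667) = 2.1602
  s(X_2) = √(7) = 2.6458

Step 3 — r_{ij} = s_{ij} / (s_i · s_j):
  r[X_1,X_1] = 1 (diagonal).
  r[X_1,X_2] = -3 / (2.1602 · 2.6458) = -3 / 5.7155 = -0.5249
  r[X_2,X_2] = 1 (diagonal).

R is symmetric with unit diagonal. Assembling:

R = [[1, -0.5249],
 [-0.5249, 1]]


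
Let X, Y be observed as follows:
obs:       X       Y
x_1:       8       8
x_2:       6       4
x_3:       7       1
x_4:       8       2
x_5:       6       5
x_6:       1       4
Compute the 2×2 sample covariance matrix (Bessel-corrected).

Step 1 — column means:
  mean(X) = (8 + 6 + 7 + 8 + 6 + 1) / 6 = 36/6 = 6
  mean(Y) = (8 + 4 + 1 + 2 + 5 + 4) / 6 = 24/6 = 4

Step 2 — sample covariance S[i,j] = (1/(n-1)) · Σ_k (x_{k,i} - mean_i) · (x_{k,j} - mean_j), with n-1 = 5.
  S[X,X] = ((2)·(2) + (0)·(0) + (1)·(1) + (2)·(2) + (0)·(0) + (-5)·(-5)) / 5 = 34/5 = 6.8
  S[X,Y] = ((2)·(4) + (0)·(0) + (1)·(-3) + (2)·(-2) + (0)·(1) + (-5)·(0)) / 5 = 1/5 = 0.2
  S[Y,Y] = ((4)·(4) + (0)·(0) + (-3)·(-3) + (-2)·(-2) + (1)·(1) + (0)·(0)) / 5 = 30/5 = 6

S is symmetric (S[j,i] = S[i,j]). Assembling:

S = [[6.8, 0.2],
 [0.2, 6]]


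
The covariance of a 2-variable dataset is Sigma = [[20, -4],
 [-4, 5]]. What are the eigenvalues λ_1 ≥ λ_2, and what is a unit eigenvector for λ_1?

Step 1 — characteristic polynomial of 2×2 Sigma:
  det(Sigma - λI) = λ² - trace · λ + det = 0.
  trace = 20 + 5 = 25, det = 20·5 - (-4)² = 84.
Step 2 — discriminant:
  Δ = trace² - 4·det = 625 - 336 = 289.
Step 3 — eigenvalues:
  λ = (trace ± √Δ)/2 = (25 ± 17)/2,
  λ_1 = 21,  λ_2 = 4.

Step 4 — unit eigenvector for λ_1: solve (Sigma - λ_1 I)v = 0. First row:
  (20 - 21)·v_x + (-4)·v_y = 0, i.e. (-1)·v_x + (-4)·v_y = 0,
  so v ∝ (b, λ_1 - a) = (-4, 1); multiply by -1 so the first entry is positive: u = (4, -1).
  ||u|| = √((4)² + (-1)²) = √(17) ≈ 4.1231,
  v_1 = u/||u|| ≈ (0.9701, -0.2425) (||v_1|| = 1).

λ_1 = 21,  λ_2 = 4;  v_1 ≈ (0.9701, -0.2425)


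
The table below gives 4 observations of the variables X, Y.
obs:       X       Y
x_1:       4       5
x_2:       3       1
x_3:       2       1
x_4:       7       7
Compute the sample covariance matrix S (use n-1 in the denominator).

Step 1 — column means:
  mean(X) = (4 + 3 + 2 + 7) / 4 = 16/4 = 4
  mean(Y) = (5 + 1 + 1 + 7) / 4 = 14/4 = 3.5

Step 2 — sample covariance S[i,j] = (1/(n-1)) · Σ_k (x_{k,i} - mean_i) · (x_{k,j} - mean_j), with n-1 = 3.
  S[X,X] = ((0)·(0) + (-1)·(-1) + (-2)·(-2) + (3)·(3)) / 3 = 14/3 = 4.6667
  S[X,Y] = ((0)·(1.5) + (-1)·(-2.5) + (-2)·(-2.5) + (3)·(3.5)) / 3 = 18/3 = 6
  S[Y,Y] = ((1.5)·(1.5) + (-2.5)·(-2.5) + (-2.5)·(-2.5) + (3.5)·(3.5)) / 3 = 27/3 = 9

S is symmetric (S[j,i] = S[i,j]). Assembling:

S = [[4.6667, 6],
 [6, 9]]


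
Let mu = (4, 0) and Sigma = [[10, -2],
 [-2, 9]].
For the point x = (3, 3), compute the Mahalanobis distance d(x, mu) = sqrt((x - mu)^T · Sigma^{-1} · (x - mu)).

Step 1 — centre the observation: (x - mu) = (-1, 3).

Step 2 — invert Sigma. det(Sigma) = 10·9 - (-2)² = 86.
  Sigma^{-1} = (1/det) · [[d, -b], [-b, a]] = [[0.1047, 0.0233],
 [0.0233, 0.1163]].

Step 3 — form the quadratic (x - mu)^T · Sigma^{-1} · (x - mu):
  Sigma^{-1} · (x - mu) = (-0.0349, 0.3256).
  (x - mu)^T · [Sigma^{-1} · (x - mu)] = (-1)·(-0.0349) + (3)·(0.3256) = 1.0116.

Step 4 — take square root: d = √(1.0116) ≈ 1.0058.

d(x, mu) = √(1.0116) ≈ 1.0058


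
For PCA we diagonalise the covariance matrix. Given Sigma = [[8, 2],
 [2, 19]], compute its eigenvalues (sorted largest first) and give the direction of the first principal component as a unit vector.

Step 1 — characteristic polynomial of 2×2 Sigma:
  det(Sigma - λI) = λ² - trace · λ + det = 0.
  trace = 8 + 19 = 27, det = 8·19 - (2)² = 148.
Step 2 — discriminant:
  Δ = trace² - 4·det = 729 - 592 = 137.
Step 3 — eigenvalues:
  λ = (trace ± √Δ)/2 = (27 ± 11.7047)/2,
  λ_1 = 19.3523,  λ_2 = 7.6477.

Step 4 — unit eigenvector for λ_1: solve (Sigma - λ_1 I)v = 0. First row:
  (8 - 19.3523)·v_x + (2)·v_y = 0, i.e. (-11.3523)·v_x + (2)·v_y = 0,
  so v ∝ (b, λ_1 - a) = (2, 11.3523) = u.
  ||u|| = √((2)² + (11.3523)²) = √(132.8758) ≈ 11.5272,
  v_1 = u/||u|| ≈ (0.1735, 0.9848) (||v_1|| = 1).

λ_1 = 19.3523,  λ_2 = 7.6477;  v_1 ≈ (0.1735, 0.9848)


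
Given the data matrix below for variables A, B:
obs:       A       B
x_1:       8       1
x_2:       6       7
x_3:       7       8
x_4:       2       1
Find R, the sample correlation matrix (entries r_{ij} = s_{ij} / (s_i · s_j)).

Step 1 — column means:
  mean(A) = (8 + 6 + 7 + 2) / 4 = 23/4 = 5.75
  mean(B) = (1 + 7 + 8 + 1) / 4 = 17/4 = 4.25

Step 2 — sample variances and covariances s[i,j] = (1/(n-1)) · Σ_k (x_{k,i} - mean_i) · (x_{k,j} - mean_j), with n-1 = 3:
  s[A,A] = ((2.25)·(2.25) + (0.25)·(0.25) + (1.25)·(1.25) + (-3.75)·(-3.75)) / 3 = 20.75/3 = 6.9167
  s[A,B] = ((2.25)·(-3.25) + (0.25)·(2.75) + (1.25)·(3.75) + (-3.75)·(-3.25)) / 3 = 10.25/3 = 3.4167
  s[B,B] = ((-3.25)·(-3.25) + (2.75)·(2.75) + (3.75)·(3.75) + (-3.25)·(-3.25)) / 3 = 42.75/3 = 14.25
  Sample standard deviations s_i = √(s[i,i]):
  s(A) = √(6.9167) = 2.63
  s(B) = √(14.25) = 3.7749

Step 3 — r_{ij} = s_{ij} / (s_i · s_j):
  r[A,A] = 1 (diagonal).
  r[A,B] = 3.4167 / (2.63 · 3.7749) = 3.4167 / 9.9279 = 0.3441
  r[B,B] = 1 (diagonal).

R is symmetric with unit diagonal. Assembling:

R = [[1, 0.3441],
 [0.3441, 1]]


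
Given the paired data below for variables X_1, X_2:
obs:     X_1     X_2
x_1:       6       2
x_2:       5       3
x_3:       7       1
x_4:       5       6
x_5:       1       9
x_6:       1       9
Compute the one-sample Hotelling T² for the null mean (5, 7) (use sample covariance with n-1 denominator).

Step 1 — sample mean vector:
  mean(X_1) = (6 + 5 + 7 + 5 + 1 + 1) / 6 = 25/6 = 4.1667
  mean(X_2) = (2 + 3 + 1 + 6 + 9 + 9) / 6 = 30/6 = 5
  x̄ = (4.1667, 5),  deviation x̄ - mu_0 = (4.1667, 5) - (5, 7) = (-0.8333, -2).

Step 2 — sample covariance matrix, S[i,j] = (1/(n-1)) · Σ_k (x_{k,i} - mean_i) · (x_{k,j} - mean_j), divisor n-1 = 5:
  S[X_1,X_1] = ((1.8333)·(1.8333) + (0.8333)·(0.8333) + (2.8333)·(2.8333) + (0.8333)·(0.8333) + (-3.1667)·(-3.1667) + (-3.1667)·(-3.1667)) / 5 = 32.8333/5 = 6.5667
  S[X_1,X_2] = ((1.8333)·(-3) + (0.8333)·(-2) + (2.8333)·(-4) + (0.8333)·(1) + (-3.1667)·(4) + (-3.1667)·(4)) / 5 = -43/5 = -8.6
  S[X_2,X_2] = ((-3)·(-3) + (-2)·(-2) + (-4)·(-4) + (1)·(1) + (4)·(4) + (4)·(4)) / 5 = 62/5 = 12.4
  S = [[6.5667, -8.6],
 [-8.6, 12.4]].

Step 3 — invert S. det(S) = 6.5667·12.4 - (-8.6)² = 7.4667.
  S^{-1} = (1/det) · [[d, -b], [-b, a]] = [[1.6607, 1.1518],
 [1.1518, 0.8795]].

Step 4 — quadratic form (x̄ - mu_0)^T · S^{-1} · (x̄ - mu_0):
  S^{-1} · (x̄ - mu_0) = (-3.6875, -2.7187),
  (x̄ - mu_0)^T · [...] = (-0.8333)·(-3.6875) + (-2)·(-2.7187) = 8.5104.

Step 5 — scale by n: T² = 6 · 8.5104 = 51.0625.

T² ≈ 51.0625


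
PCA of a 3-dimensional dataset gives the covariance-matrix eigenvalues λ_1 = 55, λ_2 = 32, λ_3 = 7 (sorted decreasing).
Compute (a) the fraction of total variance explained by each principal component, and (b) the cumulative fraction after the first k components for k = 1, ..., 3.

Step 1 — total variance = trace(Sigma) = Σ λ_i = 55 + 32 + 7 = 94.

Step 2 — fraction explained by component i = λ_i / Σ λ:
  PC1: 55/94 = 0.5851
  PC2: 32/94 = 0.3404
  PC3: 7/94 = 0.0745

Step 3 — cumulative fraction after k components = (λ_1 + ... + λ_k) / Σ λ:
  k = 1: 55/94 = 0.5851
  k = 2: (55 + 32)/94 = 87/94 = 0.9255
  k = 3: (55 + 32 + 7)/94 = 94/94 = 1

Summary (fraction, with percent):

explained: PC1 0.5851 (58.51%), PC2 0.3404 (34.04%), PC3 0.0745 (7.45%);  cumulative: 0.5851, 0.9255, 1


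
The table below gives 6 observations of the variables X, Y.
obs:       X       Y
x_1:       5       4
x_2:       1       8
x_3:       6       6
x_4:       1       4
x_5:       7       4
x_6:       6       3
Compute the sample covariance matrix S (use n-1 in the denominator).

Step 1 — column means:
  mean(X) = (5 + 1 + 6 + 1 + 7 + 6) / 6 = 26/6 = 4.3333
  mean(Y) = (4 + 8 + 6 + 4 + 4 + 3) / 6 = 29/6 = 4.8333

Step 2 — sample covariance S[i,j] = (1/(n-1)) · Σ_k (x_{k,i} - mean_i) · (x_{k,j} - mean_j), with n-1 = 5.
  S[X,X] = ((0.6667)·(0.6667) + (-3.3333)·(-3.3333) + (1.6667)·(1.6667) + (-3.3333)·(-3.3333) + (2.6667)·(2.6667) + (1.6667)·(1.6667)) / 5 = 35.3333/5 = 7.0667
  S[X,Y] = ((0.6667)·(-0.8333) + (-3.3333)·(3.1667) + (1.6667)·(1.1667) + (-3.3333)·(-0.8333) + (2.6667)·(-0.8333) + (1.6667)·(-1.8333)) / 5 = -11.6667/5 = -2.3333
  S[Y,Y] = ((-0.8333)·(-0.8333) + (3.1667)·(3.1667) + (1.1667)·(1.1667) + (-0.8333)·(-0.8333) + (-0.8333)·(-0.8333) + (-1.8333)·(-1.8333)) / 5 = 16.8333/5 = 3.3667

S is symmetric (S[j,i] = S[i,j]). Assembling:

S = [[7.0667, -2.3333],
 [-2.3333, 3.3667]]


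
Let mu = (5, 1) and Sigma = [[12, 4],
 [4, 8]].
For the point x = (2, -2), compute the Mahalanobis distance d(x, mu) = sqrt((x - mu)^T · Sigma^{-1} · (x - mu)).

Step 1 — centre the observation: (x - mu) = (-3, -3).

Step 2 — invert Sigma. det(Sigma) = 12·8 - (4)² = 80.
  Sigma^{-1} = (1/det) · [[d, -b], [-b, a]] = [[0.1, -0.05],
 [-0.05, 0.15]].

Step 3 — form the quadratic (x - mu)^T · Sigma^{-1} · (x - mu):
  Sigma^{-1} · (x - mu) = (-0.15, -0.3).
  (x - mu)^T · [Sigma^{-1} · (x - mu)] = (-3)·(-0.15) + (-3)·(-0.3) = 1.35.

Step 4 — take square root: d = √(1.35) ≈ 1.1619.

d(x, mu) = √(1.35) ≈ 1.1619


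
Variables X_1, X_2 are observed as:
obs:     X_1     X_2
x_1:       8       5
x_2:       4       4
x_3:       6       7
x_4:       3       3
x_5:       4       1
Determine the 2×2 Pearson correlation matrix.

Step 1 — column means:
  mean(X_1) = (8 + 4 + 6 + 3 + 4) / 5 = 25/5 = 5
  mean(X_2) = (5 + 4 + 7 + 3 + 1) / 5 = 20/5 = 4

Step 2 — sample variances and covariances s[i,j] = (1/(n-1)) · Σ_k (x_{k,i} - mean_i) · (x_{k,j} - mean_j), with n-1 = 4:
  s[X_1,X_1] = ((3)·(3) + (-1)·(-1) + (1)·(1) + (-2)·(-2) + (-1)·(-1)) / 4 = 16/4 = 4
  s[X_1,X_2] = ((3)·(1) + (-1)·(0) + (1)·(3) + (-2)·(-1) + (-1)·(-3)) / 4 = 11/4 = 2.75
  s[X_2,X_2] = ((1)·(1) + (0)·(0) + (3)·(3) + (-1)·(-1) + (-3)·(-3)) / 4 = 20/4 = 5
  Sample standard deviations s_i = √(s[i,i]):
  s(X_1) = √(4) = 2
  s(X_2) = √(5) = 2.2361

Step 3 — r_{ij} = s_{ij} / (s_i · s_j):
  r[X_1,X_1] = 1 (diagonal).
  r[X_1,X_2] = 2.75 / (2 · 2.2361) = 2.75 / 4.4721 = 0.6149
  r[X_2,X_2] = 1 (diagonal).

R is symmetric with unit diagonal. Assembling:

R = [[1, 0.6149],
 [0.6149, 1]]


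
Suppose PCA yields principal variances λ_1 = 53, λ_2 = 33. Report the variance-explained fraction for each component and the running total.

Step 1 — total variance = trace(Sigma) = Σ λ_i = 53 + 33 = 86.

Step 2 — fraction explained by component i = λ_i / Σ λ:
  PC1: 53/86 = 0.6163
  PC2: 33/86 = 0.3837

Step 3 — cumulative fraction after k components = (λ_1 + ... + λ_k) / Σ λ:
  k = 1: 53/86 = 0.6163
  k = 2: (53 + 33)/86 = 86/86 = 1

Summary (fraction, with percent):

explained: PC1 0.6163 (61.63%), PC2 0.3837 (38.37%);  cumulative: 0.6163, 1


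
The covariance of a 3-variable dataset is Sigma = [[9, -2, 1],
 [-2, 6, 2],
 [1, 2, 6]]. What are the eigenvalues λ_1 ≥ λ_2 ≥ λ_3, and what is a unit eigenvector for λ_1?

Step 1 — characteristic polynomial p(λ) = det(λI - Sigma) = λ³ - tr·λ² + c_1·λ - det, where tr = trace, c_1 = sum of the principal 2×2 minors, det = det(Sigma):
  tr = 9 + 6 + 6 = 21,
  c_1 = (9·6 - (-2)²) + (9·6 - (1)²) + (6·6 - (2)²) = 50 + 53 + 32 = 135,
  det = 9·(6·6 - (2)²) - (-2)·((-2)·6 - (2)·(1)) + (1)·((-2)·(2) - 6·(1)) = 9·(32) - (-2)·(-14) + (1)·(-10) = 250.
  So p(λ) = λ³ - 21λ² + 135λ - 250.
Step 2 — look for an integer root (rational root theorem: any rational root is an integer divisor of 250). Testing λ = 10:
  p(10) = 1000 - 2100 + 1350 - 250 = 0  ✓
  Dividing out (λ - 10): p(λ) = (λ - 10)(λ² - 11λ + 25).
Step 3 — remaining eigenvalues from the quadratic λ² - 11λ + 25 = 0:
  Δ = 11² - 4·25 = 121 - 100 = 21,  λ = (11 ± √21)/2 = (11 ± 4.5826)/2 ≈ 7.7913 or 3.2087.
  Sorted: λ_1 = 10,  λ_2 = 7.7913,  λ_3 = 3.2087  (check: sum = 21 = tr ✓).

Step 4 — unit eigenvector for λ_1 = 10: v spans the null space of (Sigma - λ_1 I), whose rows are
  r_1 = (-1, -2, 1),  r_2 = (-2, -4, 2),  r_3 = (1, 2, -4).
  v is orthogonal to every row, so take v ∝ r_1 × r_3 = ((-2)·(-4) - (1)·(2), (1)·(1) - (-1)·(-4), (-1)·(2) - (-2)·(1)) = (6, -3, 0).
  Rescale (divide by 3): u = (2, -1, 0).
  ||u|| = √((2)² + (-1)² + (0)²) = √(5) ≈ 2.2361,  v_1 = u/||u|| ≈ (0.8944, -0.4472, 0) (||v_1|| = 1).

λ_1 = 10,  λ_2 = 7.7913,  λ_3 = 3.2087;  v_1 ≈ (0.8944, -0.4472, 0)


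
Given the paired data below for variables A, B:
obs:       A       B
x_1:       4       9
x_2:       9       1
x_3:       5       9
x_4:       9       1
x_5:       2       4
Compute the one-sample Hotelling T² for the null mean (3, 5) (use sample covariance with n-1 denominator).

Step 1 — sample mean vector:
  mean(A) = (4 + 9 + 5 + 9 + 2) / 5 = 29/5 = 5.8
  mean(B) = (9 + 1 + 9 + 1 + 4) / 5 = 24/5 = 4.8
  x̄ = (5.8, 4.8),  deviation x̄ - mu_0 = (5.8, 4.8) - (3, 5) = (2.8, -0.2).

Step 2 — sample covariance matrix, S[i,j] = (1/(n-1)) · Σ_k (x_{k,i} - mean_i) · (x_{k,j} - mean_j), divisor n-1 = 4:
  S[A,A] = ((-1.8)·(-1.8) + (3.2)·(3.2) + (-0.8)·(-0.8) + (3.2)·(3.2) + (-3.8)·(-3.8)) / 4 = 38.8/4 = 9.7
  S[A,B] = ((-1.8)·(4.2) + (3.2)·(-3.8) + (-0.8)·(4.2) + (3.2)·(-3.8) + (-3.8)·(-0.8)) / 4 = -32.2/4 = -8.05
  S[B,B] = ((4.2)·(4.2) + (-3.8)·(-3.8) + (4.2)·(4.2) + (-3.8)·(-3.8) + (-0.8)·(-0.8)) / 4 = 64.8/4 = 16.2
  S = [[9.7, -8.05],
 [-8.05, 16.2]].

Step 3 — invert S. det(S) = 9.7·16.2 - (-8.05)² = 92.3375.
  S^{-1} = (1/det) · [[d, -b], [-b, a]] = [[0.1754, 0.0872],
 [0.0872, 0.105]].

Step 4 — quadratic form (x̄ - mu_0)^T · S^{-1} · (x̄ - mu_0):
  S^{-1} · (x̄ - mu_0) = (0.4738, 0.2231),
  (x̄ - mu_0)^T · [...] = (2.8)·(0.4738) + (-0.2)·(0.2231) = 1.282.

Step 5 — scale by n: T² = 5 · 1.282 = 6.4102.

T² ≈ 6.4102


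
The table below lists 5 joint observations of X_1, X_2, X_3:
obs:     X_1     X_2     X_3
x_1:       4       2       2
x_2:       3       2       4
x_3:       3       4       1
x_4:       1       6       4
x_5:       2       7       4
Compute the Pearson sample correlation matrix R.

Step 1 — column means:
  mean(X_1) = (4 + 3 + 3 + 1 + 2) / 5 = 13/5 = 2.6
  mean(X_2) = (2 + 2 + 4 + 6 + 7) / 5 = 21/5 = 4.2
  mean(X_3) = (2 + 4 + 1 + 4 + 4) / 5 = 15/5 = 3

Step 2 — sample variances and covariances s[i,j] = (1/(n-1)) · Σ_k (x_{k,i} - mean_i) · (x_{k,j} - mean_j), with n-1 = 4:
  s[X_1,X_1] = ((1.4)·(1.4) + (0.4)·(0.4) + (0.4)·(0.4) + (-1.6)·(-1.6) + (-0.6)·(-0.6)) / 4 = 5.2/4 = 1.3
  s[X_1,X_2] = ((1.4)·(-2.2) + (0.4)·(-2.2) + (0.4)·(-0.2) + (-1.6)·(1.8) + (-0.6)·(2.8)) / 4 = -8.6/4 = -2.15
  s[X_1,X_3] = ((1.4)·(-1) + (0.4)·(1) + (0.4)·(-2) + (-1.6)·(1) + (-0.6)·(1)) / 4 = -4/4 = -1
  s[X_2,X_2] = ((-2.2)·(-2.2) + (-2.2)·(-2.2) + (-0.2)·(-0.2) + (1.8)·(1.8) + (2.8)·(2.8)) / 4 = 20.8/4 = 5.2
  s[X_2,X_3] = ((-2.2)·(-1) + (-2.2)·(1) + (-0.2)·(-2) + (1.8)·(1) + (2.8)·(1)) / 4 = 5/4 = 1.25
  s[X_3,X_3] = ((-1)·(-1) + (1)·(1) + (-2)·(-2) + (1)·(1) + (1)·(1)) / 4 = 8/4 = 2
  Sample standard deviations s_i = √(s[i,i]):
  s(X_1) = √(1.3) = 1.1402
  s(X_2) = √(5.2) = 2.2804
  s(X_3) = √(2) = 1.4142

Step 3 — r_{ij} = s_{ij} / (s_i · s_j):
  r[X_1,X_1] = 1 (diagonal).
  r[X_1,X_2] = -2.15 / (1.1402 · 2.2804) = -2.15 / 2.6 = -0.8269
  r[X_1,X_3] = -1 / (1.1402 · 1.4142) = -1 / 1.6125 = -0.6202
  r[X_2,X_2] = 1 (diagonal).
  r[X_2,X_3] = 1.25 / (2.2804 · 1.4142) = 1.25 / 3.2249 = 0.3876
  r[X_3,X_3] = 1 (diagonal).

R is symmetric with unit diagonal. Assembling:

R = [[1, -0.8269, -0.6202],
 [-0.8269, 1, 0.3876],
 [-0.6202, 0.3876, 1]]


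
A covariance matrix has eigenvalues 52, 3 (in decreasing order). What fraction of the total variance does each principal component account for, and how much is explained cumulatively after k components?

Step 1 — total variance = trace(Sigma) = Σ λ_i = 52 + 3 = 55.

Step 2 — fraction explained by component i = λ_i / Σ λ:
  PC1: 52/55 = 0.9455
  PC2: 3/55 = 0.0545

Step 3 — cumulative fraction after k components = (λ_1 + ... + λ_k) / Σ λ:
  k = 1: 52/55 = 0.9455
  k = 2: (52 + 3)/55 = 55/55 = 1

Summary (fraction, with percent):

explained: PC1 0.9455 (94.55%), PC2 0.0545 (5.45%);  cumulative: 0.9455, 1


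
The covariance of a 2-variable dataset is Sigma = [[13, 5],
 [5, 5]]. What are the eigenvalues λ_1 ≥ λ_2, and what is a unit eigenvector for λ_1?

Step 1 — characteristic polynomial of 2×2 Sigma:
  det(Sigma - λI) = λ² - trace · λ + det = 0.
  trace = 13 + 5 = 18, det = 13·5 - (5)² = 40.
Step 2 — discriminant:
  Δ = trace² - 4·det = 324 - 160 = 164.
Step 3 — eigenvalues:
  λ = (trace ± √Δ)/2 = (18 ± 12.8062)/2,
  λ_1 = 15.4031,  λ_2 = 2.5969.

Step 4 — unit eigenvector for λ_1: solve (Sigma - λ_1 I)v = 0. First row:
  (13 - 15.4031)·v_x + (5)·v_y = 0, i.e. (-2.4031)·v_x + (5)·v_y = 0,
  so v ∝ (b, λ_1 - a) = (5, 2.4031) = u.
  ||u|| = √((5)² + (2.4031)²) = √(30.775) ≈ 5.5475,
  v_1 = u/||u|| ≈ (0.9013, 0.4332) (||v_1|| = 1).

λ_1 = 15.4031,  λ_2 = 2.5969;  v_1 ≈ (0.9013, 0.4332)


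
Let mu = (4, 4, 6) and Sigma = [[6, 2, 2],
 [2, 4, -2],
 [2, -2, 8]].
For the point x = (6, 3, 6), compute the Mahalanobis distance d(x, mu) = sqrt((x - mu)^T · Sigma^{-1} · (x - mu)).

Step 1 — centre the observation: (x - mu) = (2, -1, 0).

Step 2 — invert Sigma (cofactor / det for 3×3, or solve directly):
  Sigma^{-1} = [[0.2692, -0.1923, -0.1154],
 [-0.1923, 0.4231, 0.1538],
 [-0.1154, 0.1538, 0.1923]].

Step 3 — form the quadratic (x - mu)^T · Sigma^{-1} · (x - mu):
  Sigma^{-1} · (x - mu) = (0.7308, -0.8077, -0.3846).
  (x - mu)^T · [Sigma^{-1} · (x - mu)] = (2)·(0.7308) + (-1)·(-0.8077) + (0)·(-0.3846) = 2.2692.

Step 4 — take square root: d = √(2.2692) ≈ 1.5064.

d(x, mu) = √(2.2692) ≈ 1.5064


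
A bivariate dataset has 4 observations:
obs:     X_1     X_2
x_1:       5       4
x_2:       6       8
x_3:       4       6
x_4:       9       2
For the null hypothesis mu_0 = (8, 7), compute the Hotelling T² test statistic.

Step 1 — sample mean vector:
  mean(X_1) = (5 + 6 + 4 + 9) / 4 = 24/4 = 6
  mean(X_2) = (4 + 8 + 6 + 2) / 4 = 20/4 = 5
  x̄ = (6, 5),  deviation x̄ - mu_0 = (6, 5) - (8, 7) = (-2, -2).

Step 2 — sample covariance matrix, S[i,j] = (1/(n-1)) · Σ_k (x_{k,i} - mean_i) · (x_{k,j} - mean_j), divisor n-1 = 3:
  S[X_1,X_1] = ((-1)·(-1) + (0)·(0) + (-2)·(-2) + (3)·(3)) / 3 = 14/3 = 4.6667
  S[X_1,X_2] = ((-1)·(-1) + (0)·(3) + (-2)·(1) + (3)·(-3)) / 3 = -10/3 = -3.3333
  S[X_2,X_2] = ((-1)·(-1) + (3)·(3) + (1)·(1) + (-3)·(-3)) / 3 = 20/3 = 6.6667
  S = [[4.6667, -3.3333],
 [-3.3333, 6.6667]].

Step 3 — invert S. det(S) = 4.6667·6.6667 - (-3.3333)² = 20.
  S^{-1} = (1/det) · [[d, -b], [-b, a]] = [[0.3333, 0.1667],
 [0.1667, 0.2333]].

Step 4 — quadratic form (x̄ - mu_0)^T · S^{-1} · (x̄ - mu_0):
  S^{-1} · (x̄ - mu_0) = (-1, -0.8),
  (x̄ - mu_0)^T · [...] = (-2)·(-1) + (-2)·(-0.8) = 3.6.

Step 5 — scale by n: T² = 4 · 3.6 = 14.4.

T² ≈ 14.4


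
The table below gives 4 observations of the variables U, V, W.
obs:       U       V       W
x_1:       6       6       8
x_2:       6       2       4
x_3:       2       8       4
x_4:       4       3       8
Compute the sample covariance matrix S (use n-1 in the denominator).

Step 1 — column means:
  mean(U) = (6 + 6 + 2 + 4) / 4 = 18/4 = 4.5
  mean(V) = (6 + 2 + 8 + 3) / 4 = 19/4 = 4.75
  mean(W) = (8 + 4 + 4 + 8) / 4 = 24/4 = 6

Step 2 — sample covariance S[i,j] = (1/(n-1)) · Σ_k (x_{k,i} - mean_i) · (x_{k,j} - mean_j), with n-1 = 3.
  S[U,U] = ((1.5)·(1.5) + (1.5)·(1.5) + (-2.5)·(-2.5) + (-0.5)·(-0.5)) / 3 = 11/3 = 3.6667
  S[U,V] = ((1.5)·(1.25) + (1.5)·(-2.75) + (-2.5)·(3.25) + (-0.5)·(-1.75)) / 3 = -9.5/3 = -3.1667
  S[U,W] = ((1.5)·(2) + (1.5)·(-2) + (-2.5)·(-2) + (-0.5)·(2)) / 3 = 4/3 = 1.3333
  S[V,V] = ((1.25)·(1.25) + (-2.75)·(-2.75) + (3.25)·(3.25) + (-1.75)·(-1.75)) / 3 = 22.75/3 = 7.5833
  S[V,W] = ((1.25)·(2) + (-2.75)·(-2) + (3.25)·(-2) + (-1.75)·(2)) / 3 = -2/3 = -0.6667
  S[W,W] = ((2)·(2) + (-2)·(-2) + (-2)·(-2) + (2)·(2)) / 3 = 16/3 = 5.3333

S is symmetric (S[j,i] = S[i,j]). Assembling:

S = [[3.6667, -3.1667, 1.3333],
 [-3.1667, 7.5833, -0.6667],
 [1.3333, -0.6667, 5.3333]]


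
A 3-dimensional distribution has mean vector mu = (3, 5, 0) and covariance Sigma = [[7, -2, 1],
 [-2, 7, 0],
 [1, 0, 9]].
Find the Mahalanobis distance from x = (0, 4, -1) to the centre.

Step 1 — centre the observation: (x - mu) = (-3, -1, -1).

Step 2 — invert Sigma (cofactor / det for 3×3, or solve directly):
  Sigma^{-1} = [[0.1583, 0.0452, -0.0176],
 [0.0452, 0.1558, -0.005],
 [-0.0176, -0.005, 0.1131]].

Step 3 — form the quadratic (x - mu)^T · Sigma^{-1} · (x - mu):
  Sigma^{-1} · (x - mu) = (-0.5025, -0.2864, -0.0553).
  (x - mu)^T · [Sigma^{-1} · (x - mu)] = (-3)·(-0.5025) + (-1)·(-0.2864) + (-1)·(-0.0553) = 1.8492.

Step 4 — take square root: d = √(1.8492) ≈ 1.3599.

d(x, mu) = √(1.8492) ≈ 1.3599
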